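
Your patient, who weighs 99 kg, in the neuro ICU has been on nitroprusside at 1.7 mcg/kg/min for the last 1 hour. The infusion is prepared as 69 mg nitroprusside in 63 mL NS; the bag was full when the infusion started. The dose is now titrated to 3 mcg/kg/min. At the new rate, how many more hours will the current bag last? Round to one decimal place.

Initial rate:
Dose = 1.7 mcg/kg/min × 99 kg = 168.3 mcg/min
168.3 mcg/min × 60 min/hr = 10098 mcg/hr
Concentration = 69 mg ÷ 63 mL = 1.095238 mg/mL = 1095.238 mcg/mL
Rate = 10098 mcg/hr ÷ 1095.238 mcg/mL = 9.219913 mL/hr
Volume infused so far = 9.219913 mL/hr × 1 hr = 9.219913 mL
Volume remaining = 63 − 9.219913 = 53.78009 mL
New rate:
Dose = 3 mcg/kg/min × 99 kg = 297 mcg/min
297 mcg/min × 60 min/hr = 17820 mcg/hr
Rate = 17820 mcg/hr ÷ 1095.238 mcg/mL = 16.27043 mL/hr
Time remaining = 53.78009 mL ÷ 16.27043 mL/hr = 3.305387 hr

3.3 hours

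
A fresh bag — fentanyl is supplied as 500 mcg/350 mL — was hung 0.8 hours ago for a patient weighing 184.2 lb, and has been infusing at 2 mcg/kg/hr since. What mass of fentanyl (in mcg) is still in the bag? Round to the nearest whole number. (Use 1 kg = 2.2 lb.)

366 mcg

Weight = 184.2 lb ÷ 2.2 lb/kg = 83.72727 kg
Dose = 2 mcg/kg/hr × 83.72727 kg = 167.4545 mcg/hr
Concentration = 500 mcg ÷ 350 mL = 1.428571 mcg/mL
Rate = 167.4545 mcg/hr ÷ 1.428571 mcg/mL = 117.2182 mL/hr
Volume infused = 117.2182 mL/hr × 0.8 hr = 93.77455 mL
Volume remaining = 350 − 93.77455 = 256.2255 mL
Drug remaining = 256.2255 mL × 1.428571 mcg/mL = 366.0364 mcg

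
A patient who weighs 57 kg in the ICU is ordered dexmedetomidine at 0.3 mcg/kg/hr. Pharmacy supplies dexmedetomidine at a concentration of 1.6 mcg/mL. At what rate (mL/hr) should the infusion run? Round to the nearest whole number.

11 mL/hr

Dose = 0.3 mcg/kg/hr × 57 kg = 17.1 mcg/hr
Rate = 17.1 mcg/hr ÷ 1.6 mcg/mL = 10.6875 mL/hr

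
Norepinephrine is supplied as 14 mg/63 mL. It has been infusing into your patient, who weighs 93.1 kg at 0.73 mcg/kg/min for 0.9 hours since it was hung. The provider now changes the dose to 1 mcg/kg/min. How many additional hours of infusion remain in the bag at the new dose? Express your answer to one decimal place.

1.8 hours

Initial rate:
Dose = 0.73 mcg/kg/min × 93.1 kg = 67.963 mcg/min
67.963 mcg/min × 60 min/hr = 4077.78 mcg/hr
Concentration = 14 mg ÷ 63 mL = 0.2222222 mg/mL = 222.2222 mcg/mL
Rate = 4077.78 mcg/hr ÷ 222.2222 mcg/mL = 18.35001 mL/hr
Volume infused so far = 18.35001 mL/hr × 0.9 hr = 16.51501 mL
Volume remaining = 63 − 16.51501 = 46.48499 mL
New rate:
Dose = 1 mcg/kg/min × 93.1 kg = 93.1 mcg/min
93.1 mcg/min × 60 min/hr = 5586 mcg/hr
Rate = 5586 mcg/hr ÷ 222.2222 mcg/mL = 25.137 mL/hr
Time remaining = 46.48499 mL ÷ 25.137 mL/hr = 1.849266 hr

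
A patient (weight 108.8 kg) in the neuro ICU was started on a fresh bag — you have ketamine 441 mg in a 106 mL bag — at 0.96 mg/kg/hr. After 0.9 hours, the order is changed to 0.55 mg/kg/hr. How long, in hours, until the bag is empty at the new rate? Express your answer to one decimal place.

Initial rate:
Dose = 0.96 mg/kg/hr × 108.8 kg = 104.448 mg/hr
Concentration = 441 mg ÷ 106 mL = 4.160377 mg/mL
Rate = 104.448 mg/hr ÷ 4.160377 mg/mL = 25.10541 mL/hr
Volume infused so far = 25.10541 mL/hr × 0.9 hr = 22.59487 mL
Volume remaining = 106 − 22.59487 = 83.40513 mL
New rate:
Dose = 0.55 mg/kg/hr × 108.8 kg = 59.84 mg/hr
Rate = 59.84 mg/hr ÷ 4.160377 mg/mL = 14.38331 mL/hr
Time remaining = 83.40513 mL ÷ 14.38331 mL/hr = 5.798743 hr

5.8 hours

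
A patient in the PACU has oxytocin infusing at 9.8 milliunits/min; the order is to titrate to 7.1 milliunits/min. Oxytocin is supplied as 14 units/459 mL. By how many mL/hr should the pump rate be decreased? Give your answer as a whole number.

5 mL/hr

At the current dose:
9.8 milliunits/min × 60 min/hr = 588 milliunits/hr
Concentration = 14 units ÷ 459 mL = 0.03050109 units/mL = 30.50109 milliunits/mL
Rate = 588 milliunits/hr ÷ 30.50109 milliunits/mL = 19.278 mL/hr
At the new dose:
7.1 milliunits/min × 60 min/hr = 426 milliunits/hr
Rate = 426 milliunits/hr ÷ 30.50109 milliunits/mL = 13.96671 mL/hr
Change = 13.96671 − 19.278 = -5.311286 mL/hr → 5.311286 mL/hr decrease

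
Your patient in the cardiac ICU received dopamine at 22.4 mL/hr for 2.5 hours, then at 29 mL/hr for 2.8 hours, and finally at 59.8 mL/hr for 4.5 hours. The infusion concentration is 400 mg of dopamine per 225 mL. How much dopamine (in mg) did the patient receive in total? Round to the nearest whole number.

722 mg

Concentration = 400 mg ÷ 225 mL = 1.777778 mg/mL
Stage 1: 22.4 mL/hr × 2.5 hr = 56 mL → 56 mL × 1.777778 mg/mL = 99.55556 mg
Stage 2: 29 mL/hr × 2.8 hr = 81.2 mL → 81.2 mL × 1.777778 mg/mL = 144.3556 mg
Stage 3: 59.8 mL/hr × 4.5 hr = 269.1 mL → 269.1 mL × 1.777778 mg/mL = 478.4 mg
Total = 99.55556 + 144.3556 + 478.4 = 722.3111 mg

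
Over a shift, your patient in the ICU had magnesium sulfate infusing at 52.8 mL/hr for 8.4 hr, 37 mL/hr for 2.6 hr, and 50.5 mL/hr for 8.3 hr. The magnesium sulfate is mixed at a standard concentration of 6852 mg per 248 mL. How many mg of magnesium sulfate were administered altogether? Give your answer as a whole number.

26493 mg

Concentration = 6852 mg ÷ 248 mL = 27.62903 mg/mL
Stage 1: 52.8 mL/hr × 8.4 hr = 443.52 mL → 443.52 mL × 27.62903 mg/mL = 12254.03 mg
Stage 2: 37 mL/hr × 2.6 hr = 96.2 mL → 96.2 mL × 27.62903 mg/mL = 2657.913 mg
Stage 3: 50.5 mL/hr × 8.3 hr = 419.15 mL → 419.15 mL × 27.62903 mg/mL = 11580.71 mg
Total = 12254.03 + 2657.913 + 11580.71 = 26492.65 mg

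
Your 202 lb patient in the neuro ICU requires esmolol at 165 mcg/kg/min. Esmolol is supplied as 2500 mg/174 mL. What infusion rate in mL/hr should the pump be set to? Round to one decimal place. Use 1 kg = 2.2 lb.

Weight = 202 lb ÷ 2.2 lb/kg = 91.81818 kg
Dose = 165 mcg/kg/min × 91.81818 kg = 15150 mcg/min
15150 mcg/min × 60 min/hr = 909000 mcg/hr
Concentration = 2500 mg ÷ 174 mL = 14.36782 mg/mL = 14367.82 mcg/mL
Rate = 909000 mcg/hr ÷ 14367.82 mcg/mL = 63.2664 mL/hr

63.3 mL/hr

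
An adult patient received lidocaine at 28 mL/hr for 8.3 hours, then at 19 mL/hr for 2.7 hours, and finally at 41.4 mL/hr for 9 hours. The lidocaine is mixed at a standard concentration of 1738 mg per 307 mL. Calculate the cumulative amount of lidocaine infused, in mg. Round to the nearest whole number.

Concentration = 1738 mg ÷ 307 mL = 5.661238 mg/mL
Stage 1: 28 mL/hr × 8.3 hr = 232.4 mL → 232.4 mL × 5.661238 mg/mL = 1315.672 mg
Stage 2: 19 mL/hr × 2.7 hr = 51.3 mL → 51.3 mL × 5.661238 mg/mL = 290.4215 mg
Stage 3: 41.4 mL/hr × 9 hr = 372.6 mL → 372.6 mL × 5.661238 mg/mL = 2109.377 mg
Total = 1315.672 + 290.4215 + 2109.377 = 3715.47 mg

3715 mg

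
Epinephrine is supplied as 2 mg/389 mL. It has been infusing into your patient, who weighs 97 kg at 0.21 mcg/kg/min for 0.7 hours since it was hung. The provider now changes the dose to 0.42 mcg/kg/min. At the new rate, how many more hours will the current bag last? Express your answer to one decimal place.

Initial rate:
Dose = 0.21 mcg/kg/min × 97 kg = 20.37 mcg/min
20.37 mcg/min × 60 min/hr = 1222.2 mcg/hr
Concentration = 2 mg ÷ 389 mL = 0.005141388 mg/mL = 5.141388 mcg/mL
Rate = 1222.2 mcg/hr ÷ 5.141388 mcg/mL = 237.7179 mL/hr
Volume infused so far = 237.7179 mL/hr × 0.7 hr = 166.4025 mL
Volume remaining = 389 − 166.4025 = 222.5975 mL
New rate:
Dose = 0.42 mcg/kg/min × 97 kg = 40.74 mcg/min
40.74 mcg/min × 60 min/hr = 2444.4 mcg/hr
Rate = 2444.4 mcg/hr ÷ 5.141388 mcg/mL = 475.4358 mL/hr
Time remaining = 222.5975 mL ÷ 475.4358 mL/hr = 0.4681967 hr

0.5 hours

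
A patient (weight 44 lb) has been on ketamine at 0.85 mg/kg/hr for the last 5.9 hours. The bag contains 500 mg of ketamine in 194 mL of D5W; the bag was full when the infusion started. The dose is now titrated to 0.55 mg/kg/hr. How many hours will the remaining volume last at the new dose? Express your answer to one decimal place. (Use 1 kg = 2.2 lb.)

Initial rate:
Weight = 44 lb ÷ 2.2 lb/kg = 20 kg
Dose = 0.85 mg/kg/hr × 20 kg = 17 mg/hr
Concentration = 500 mg ÷ 194 mL = 2.57732 mg/mL
Rate = 17 mg/hr ÷ 2.57732 mg/mL = 6.596 mL/hr
Volume infused so far = 6.596 mL/hr × 5.9 hr = 38.9164 mL
Volume remaining = 194 − 38.9164 = 155.0836 mL
New rate:
Dose = 0.55 mg/kg/hr × 20 kg = 11 mg/hr
Rate = 11 mg/hr ÷ 2.57732 mg/mL = 4.268 mL/hr
Time remaining = 155.0836 mL ÷ 4.268 mL/hr = 36.33636 hr

36.3 hours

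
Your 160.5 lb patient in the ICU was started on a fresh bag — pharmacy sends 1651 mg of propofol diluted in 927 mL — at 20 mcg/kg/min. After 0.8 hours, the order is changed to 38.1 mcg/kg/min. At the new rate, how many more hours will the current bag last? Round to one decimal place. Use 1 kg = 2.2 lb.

9.5 hours

Initial rate:
Weight = 160.5 lb ÷ 2.2 lb/kg = 72.95455 kg
Dose = 20 mcg/kg/min × 72.95455 kg = 1459.091 mcg/min
1459.091 mcg/min × 60 min/hr = 87545.45 mcg/hr
Concentration = 1651 mg ÷ 927 mL = 1.781014 mg/mL = 1781.014 mcg/mL
Rate = 87545.45 mcg/hr ÷ 1781.014 mcg/mL = 49.15484 mL/hr
Volume infused so far = 49.15484 mL/hr × 0.8 hr = 39.32387 mL
Volume remaining = 927 − 39.32387 = 887.6761 mL
New rate:
Dose = 38.1 mcg/kg/min × 72.95455 kg = 2779.568 mcg/min
2779.568 mcg/min × 60 min/hr = 166774.1 mcg/hr
Rate = 166774.1 mcg/hr ÷ 1781.014 mcg/mL = 93.63997 mL/hr
Time remaining = 887.6761 mL ÷ 93.63997 mL/hr = 9.479672 hr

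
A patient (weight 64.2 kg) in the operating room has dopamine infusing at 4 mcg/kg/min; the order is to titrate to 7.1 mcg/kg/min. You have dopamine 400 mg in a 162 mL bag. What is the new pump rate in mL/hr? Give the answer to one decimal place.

11.1 mL/hr

Dose = 7.1 mcg/kg/min × 64.2 kg = 455.82 mcg/min
455.82 mcg/min × 60 min/hr = 27349.2 mcg/hr
Concentration = 400 mg ÷ 162 mL = 2.469136 mg/mL = 2469.136 mcg/mL
Rate = 27349.2 mcg/hr ÷ 2469.136 mcg/mL = 11.07643 mL/hr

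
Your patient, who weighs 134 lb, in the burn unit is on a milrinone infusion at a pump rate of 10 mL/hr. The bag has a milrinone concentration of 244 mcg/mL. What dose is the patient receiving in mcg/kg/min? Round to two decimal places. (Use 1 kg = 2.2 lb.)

Weight = 134 lb ÷ 2.2 lb/kg = 60.90909 kg
Drug rate = 10 mL/hr × 244 mcg/mL = 2440 mcg/hr
2440 mcg/hr ÷ 60 min/hr = 40.66667 mcg/min
40.66667 mcg/min ÷ 60.90909 kg = 0.6676617 mcg/kg/min

0.67 mcg/kg/min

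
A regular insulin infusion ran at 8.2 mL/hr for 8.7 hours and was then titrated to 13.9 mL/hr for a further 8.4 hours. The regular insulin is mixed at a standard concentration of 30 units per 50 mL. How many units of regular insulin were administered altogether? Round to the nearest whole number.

Concentration = 30 units ÷ 50 mL = 0.6 units/mL
Stage 1: 8.2 mL/hr × 8.7 hr = 71.34 mL → 71.34 mL × 0.6 units/mL = 42.804 units
Stage 2: 13.9 mL/hr × 8.4 hr = 116.76 mL → 116.76 mL × 0.6 units/mL = 70.056 units
Total = 42.804 + 70.056 = 112.86 units

113 units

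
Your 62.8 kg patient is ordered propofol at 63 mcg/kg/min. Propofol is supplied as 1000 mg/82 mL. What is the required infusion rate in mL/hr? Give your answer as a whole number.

19 mL/hr

Dose = 63 mcg/kg/min × 62.8 kg = 3956.4 mcg/min
3956.4 mcg/min × 60 min/hr = 237384 mcg/hr
Concentration = 1000 mg ÷ 82 mL = 12.19512 mg/mL = 12195.12 mcg/mL
Rate = 237384 mcg/hr ÷ 12195.12 mcg/mL = 19.46549 mL/hr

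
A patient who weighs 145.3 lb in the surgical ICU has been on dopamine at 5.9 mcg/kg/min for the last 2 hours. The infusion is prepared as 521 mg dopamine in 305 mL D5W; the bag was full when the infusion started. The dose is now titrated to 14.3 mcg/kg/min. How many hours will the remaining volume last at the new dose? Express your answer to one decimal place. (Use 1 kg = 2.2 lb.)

8.4 hours

Initial rate:
Weight = 145.3 lb ÷ 2.2 lb/kg = 66.04545 kg
Dose = 5.9 mcg/kg/min × 66.04545 kg = 389.6682 mcg/min
389.6682 mcg/min × 60 min/hr = 23380.09 mcg/hr
Concentration = 521 mg ÷ 305 mL = 1.708197 mg/mL = 1708.197 mcg/mL
Rate = 23380.09 mcg/hr ÷ 1708.197 mcg/mL = 13.687 mL/hr
Volume infused so far = 13.687 mL/hr × 2 hr = 27.374 mL
Volume remaining = 305 − 27.374 = 277.626 mL
New rate:
Dose = 14.3 mcg/kg/min × 66.04545 kg = 944.45 mcg/min
944.45 mcg/min × 60 min/hr = 56667 mcg/hr
Rate = 56667 mcg/hr ÷ 1708.197 mcg/mL = 33.17358 mL/hr
Time remaining = 277.626 mL ÷ 33.17358 mL/hr = 8.368889 hr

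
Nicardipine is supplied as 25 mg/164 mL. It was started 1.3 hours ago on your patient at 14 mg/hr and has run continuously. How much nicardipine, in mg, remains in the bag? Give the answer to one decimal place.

Concentration = 25 mg ÷ 164 mL = 0.152439 mg/mL
Rate = 14 mg/hr ÷ 0.152439 mg/mL = 91.84 mL/hr
Volume infused = 91.84 mL/hr × 1.3 hr = 119.392 mL
Volume remaining = 164 − 119.392 = 44.608 mL
Drug remaining = 44.608 mL × 0.152439 mg/mL = 6.8 mg

6.8 mg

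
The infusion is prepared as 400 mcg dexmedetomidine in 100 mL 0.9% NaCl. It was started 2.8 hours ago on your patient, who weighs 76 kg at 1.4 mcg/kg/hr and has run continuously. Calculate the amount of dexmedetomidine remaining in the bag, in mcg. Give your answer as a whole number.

102 mcg

Dose = 1.4 mcg/kg/hr × 76 kg = 106.4 mcg/hr
Concentration = 400 mcg ÷ 100 mL = 4 mcg/mL
Rate = 106.4 mcg/hr ÷ 4 mcg/mL = 26.6 mL/hr
Volume infused = 26.6 mL/hr × 2.8 hr = 74.48 mL
Volume remaining = 100 − 74.48 = 25.52 mL
Drug remaining = 25.52 mL × 4 mcg/mL = 102.08 mcg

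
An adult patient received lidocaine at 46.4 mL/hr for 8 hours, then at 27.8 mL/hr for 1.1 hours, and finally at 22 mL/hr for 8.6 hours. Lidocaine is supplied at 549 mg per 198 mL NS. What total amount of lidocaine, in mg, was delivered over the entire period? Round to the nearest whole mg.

1639 mg

Concentration = 549 mg ÷ 198 mL = 2.772727 mg/mL
Stage 1: 46.4 mL/hr × 8 hr = 371.2 mL → 371.2 mL × 2.772727 mg/mL = 1029.236 mg
Stage 2: 27.8 mL/hr × 1.1 hr = 30.58 mL → 30.58 mL × 2.772727 mg/mL = 84.79 mg
Stage 3: 22 mL/hr × 8.6 hr = 189.2 mL → 189.2 mL × 2.772727 mg/mL = 524.6 mg
Total = 1029.236 + 84.79 + 524.6 = 1638.626 mg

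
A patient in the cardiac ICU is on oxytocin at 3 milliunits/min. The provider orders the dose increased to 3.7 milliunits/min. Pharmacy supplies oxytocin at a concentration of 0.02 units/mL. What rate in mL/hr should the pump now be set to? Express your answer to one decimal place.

11.1 mL/hr

3.7 milliunits/min × 60 min/hr = 222 milliunits/hr
Concentration = 0.02 units/mL = 20 milliunits/mL
Rate = 222 milliunits/hr ÷ 20 milliunits/mL = 11.1 mL/hr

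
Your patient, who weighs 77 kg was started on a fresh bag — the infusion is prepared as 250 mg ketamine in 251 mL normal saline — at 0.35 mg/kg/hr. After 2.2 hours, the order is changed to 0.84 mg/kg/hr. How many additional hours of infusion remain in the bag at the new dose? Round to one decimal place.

Initial rate:
Dose = 0.35 mg/kg/hr × 77 kg = 26.95 mg/hr
Concentration = 250 mg ÷ 251 mL = 0.9960159 mg/mL
Rate = 26.95 mg/hr ÷ 0.9960159 mg/mL = 27.0578 mL/hr
Volume infused so far = 27.0578 mL/hr × 2.2 hr = 59.52716 mL
Volume remaining = 251 − 59.52716 = 191.4728 mL
New rate:
Dose = 0.84 mg/kg/hr × 77 kg = 64.68 mg/hr
Rate = 64.68 mg/hr ÷ 0.9960159 mg/mL = 64.93872 mL/hr
Time remaining = 191.4728 mL ÷ 64.93872 mL/hr = 2.948516 hr

2.9 hours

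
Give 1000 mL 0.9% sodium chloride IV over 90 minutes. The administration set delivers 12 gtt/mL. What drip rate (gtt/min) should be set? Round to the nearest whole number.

1000 mL ÷ (90 min) = 11.11111 mL/min
11.11111 mL/min × 12 gtt/mL = 133.3333 gtt/min

133 gtt/min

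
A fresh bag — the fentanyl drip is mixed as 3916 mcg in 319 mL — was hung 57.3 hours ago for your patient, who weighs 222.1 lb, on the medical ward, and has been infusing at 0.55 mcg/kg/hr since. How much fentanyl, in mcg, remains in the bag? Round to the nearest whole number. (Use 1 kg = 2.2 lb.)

Weight = 222.1 lb ÷ 2.2 lb/kg = 100.9545 kg
Dose = 0.55 mcg/kg/hr × 100.9545 kg = 55.525 mcg/hr
Concentration = 3916 mcg ÷ 319 mL = 12.27586 mcg/mL
Rate = 55.525 mcg/hr ÷ 12.27586 mcg/mL = 4.523104 mL/hr
Volume infused = 4.523104 mL/hr × 57.3 hr = 259.1739 mL
Volume remaining = 319 − 259.1739 = 59.82614 mL
Drug remaining = 59.82614 mL × 12.27586 mcg/mL = 734.4175 mcg

734 mcg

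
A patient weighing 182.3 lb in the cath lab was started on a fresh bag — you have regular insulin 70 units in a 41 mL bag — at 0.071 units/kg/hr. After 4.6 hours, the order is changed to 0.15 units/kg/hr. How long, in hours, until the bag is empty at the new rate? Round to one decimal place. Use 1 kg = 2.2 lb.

3.5 hours

Initial rate:
Weight = 182.3 lb ÷ 2.2 lb/kg = 82.86364 kg
Dose = 0.071 units/kg/hr × 82.86364 kg = 5.883318 units/hr
Concentration = 70 units ÷ 41 mL = 1.707317 units/mL
Rate = 5.883318 units/hr ÷ 1.707317 units/mL = 3.445944 mL/hr
Volume infused so far = 3.445944 mL/hr × 4.6 hr = 15.85134 mL
Volume remaining = 41 − 15.85134 = 25.14866 mL
New rate:
Dose = 0.15 units/kg/hr × 82.86364 kg = 12.42955 units/hr
Rate = 12.42955 units/hr ÷ 1.707317 units/mL = 7.280162 mL/hr
Time remaining = 25.14866 mL ÷ 7.280162 mL/hr = 3.454409 hr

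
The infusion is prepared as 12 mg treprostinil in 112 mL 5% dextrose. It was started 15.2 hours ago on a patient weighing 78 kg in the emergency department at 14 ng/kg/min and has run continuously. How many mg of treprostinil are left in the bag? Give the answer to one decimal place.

Dose = 14 ng/kg/min × 78 kg = 1092 ng/min
1092 ng/min × 60 min/hr = 65520 ng/hr
Concentration = 12 mg ÷ 112 mL = 0.1071429 mg/mL = 107142.9 ng/mL
Rate = 65520 ng/hr ÷ 107142.9 ng/mL = 0.61152 mL/hr
Volume infused = 0.61152 mL/hr × 15.2 hr = 9.295104 mL
Volume remaining = 112 − 9.295104 = 102.7049 mL
Drug remaining = 102.7049 mL × 107142.9 ng/mL = 11004096 ng = 11.0041 mg

11.0 mg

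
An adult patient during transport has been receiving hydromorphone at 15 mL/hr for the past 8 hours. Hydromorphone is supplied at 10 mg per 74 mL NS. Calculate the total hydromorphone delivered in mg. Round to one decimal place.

16.2 mg

Concentration = 10 mg ÷ 74 mL = 0.1351351 mg/mL
Drug rate = 15 mL/hr × 0.1351351 mg/mL = 2.027027 mg/hr
Total = 2.027027 mg/hr × 8 hr = 16.21622 mg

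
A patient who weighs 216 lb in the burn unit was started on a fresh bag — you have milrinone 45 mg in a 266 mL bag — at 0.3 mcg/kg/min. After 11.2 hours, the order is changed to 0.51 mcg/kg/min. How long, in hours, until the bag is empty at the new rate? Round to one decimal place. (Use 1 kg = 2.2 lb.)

8.4 hours

Initial rate:
Weight = 216 lb ÷ 2.2 lb/kg = 98.18182 kg
Dose = 0.3 mcg/kg/min × 98.18182 kg = 29.45455 mcg/min
29.45455 mcg/min × 60 min/hr = 1767.273 mcg/hr
Concentration = 45 mg ÷ 266 mL = 0.1691729 mg/mL = 169.1729 mcg/mL
Rate = 1767.273 mcg/hr ÷ 169.1729 mcg/mL = 10.44655 mL/hr
Volume infused so far = 10.44655 mL/hr × 11.2 hr = 117.0013 mL
Volume remaining = 266 − 117.0013 = 148.9987 mL
New rate:
Dose = 0.51 mcg/kg/min × 98.18182 kg = 50.07273 mcg/min
50.07273 mcg/min × 60 min/hr = 3004.364 mcg/hr
Rate = 3004.364 mcg/hr ÷ 169.1729 mcg/mL = 17.75913 mL/hr
Time remaining = 148.9987 mL ÷ 17.75913 mL/hr = 8.389978 hr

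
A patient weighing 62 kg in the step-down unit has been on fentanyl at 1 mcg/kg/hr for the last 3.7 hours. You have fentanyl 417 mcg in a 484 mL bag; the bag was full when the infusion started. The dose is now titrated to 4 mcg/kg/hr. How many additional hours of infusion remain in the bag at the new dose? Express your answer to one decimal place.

Initial rate:
Dose = 1 mcg/kg/hr × 62 kg = 62 mcg/hr
Concentration = 417 mcg ÷ 484 mL = 0.8615702 mcg/mL
Rate = 62 mcg/hr ÷ 0.8615702 mcg/mL = 71.96163 mL/hr
Volume infused so far = 71.96163 mL/hr × 3.7 hr = 266.258 mL
Volume remaining = 484 − 266.258 = 217.742 mL
New rate:
Dose = 4 mcg/kg/hr × 62 kg = 248 mcg/hr
Rate = 248 mcg/hr ÷ 0.8615702 mcg/mL = 287.8465 mL/hr
Time remaining = 217.742 mL ÷ 287.8465 mL/hr = 0.7564516 hr

0.8 hours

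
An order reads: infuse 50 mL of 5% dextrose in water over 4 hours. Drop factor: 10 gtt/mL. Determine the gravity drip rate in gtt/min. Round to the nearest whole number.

50 mL ÷ (4 hr × 60 = 240 min) = 0.2083333 mL/min
0.2083333 mL/min × 10 gtt/mL = 2.083333 gtt/min

2 gtt/min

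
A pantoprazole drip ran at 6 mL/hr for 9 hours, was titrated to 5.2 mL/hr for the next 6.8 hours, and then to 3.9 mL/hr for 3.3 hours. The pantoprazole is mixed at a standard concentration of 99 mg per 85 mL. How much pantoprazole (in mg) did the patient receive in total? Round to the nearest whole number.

119 mg

Concentration = 99 mg ÷ 85 mL = 1.164706 mg/mL
Stage 1: 6 mL/hr × 9 hr = 54 mL → 54 mL × 1.164706 mg/mL = 62.89412 mg
Stage 2: 5.2 mL/hr × 6.8 hr = 35.36 mL → 35.36 mL × 1.164706 mg/mL = 41.184 mg
Stage 3: 3.9 mL/hr × 3.3 hr = 12.87 mL → 12.87 mL × 1.164706 mg/mL = 14.98976 mg
Total = 62.89412 + 41.184 + 14.98976 = 119.0679 mg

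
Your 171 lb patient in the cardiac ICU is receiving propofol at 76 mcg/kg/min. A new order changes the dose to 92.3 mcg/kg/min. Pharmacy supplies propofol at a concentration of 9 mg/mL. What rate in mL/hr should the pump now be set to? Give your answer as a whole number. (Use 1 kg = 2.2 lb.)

Weight = 171 lb ÷ 2.2 lb/kg = 77.72727 kg
Dose = 92.3 mcg/kg/min × 77.72727 kg = 7174.227 mcg/min
7174.227 mcg/min × 60 min/hr = 430453.6 mcg/hr
Concentration = 9 mg/mL = 9000 mcg/mL
Rate = 430453.6 mcg/hr ÷ 9000 mcg/mL = 47.82818 mL/hr

48 mL/hr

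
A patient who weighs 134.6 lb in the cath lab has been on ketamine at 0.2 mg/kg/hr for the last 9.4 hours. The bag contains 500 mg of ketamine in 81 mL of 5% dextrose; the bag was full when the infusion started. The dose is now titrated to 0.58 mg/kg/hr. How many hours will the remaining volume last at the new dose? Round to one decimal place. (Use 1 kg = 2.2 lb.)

10.8 hours

Initial rate:
Weight = 134.6 lb ÷ 2.2 lb/kg = 61.18182 kg
Dose = 0.2 mg/kg/hr × 61.18182 kg = 12.23636 mg/hr
Concentration = 500 mg ÷ 81 mL = 6.17284 mg/mL
Rate = 12.23636 mg/hr ÷ 6.17284 mg/mL = 1.982291 mL/hr
Volume infused so far = 1.982291 mL/hr × 9.4 hr = 18.63353 mL
Volume remaining = 81 − 18.63353 = 62.36647 mL
New rate:
Dose = 0.58 mg/kg/hr × 61.18182 kg = 35.48545 mg/hr
Rate = 35.48545 mg/hr ÷ 6.17284 mg/mL = 5.748644 mL/hr
Time remaining = 62.36647 mL ÷ 5.748644 mL/hr = 10.8489 hr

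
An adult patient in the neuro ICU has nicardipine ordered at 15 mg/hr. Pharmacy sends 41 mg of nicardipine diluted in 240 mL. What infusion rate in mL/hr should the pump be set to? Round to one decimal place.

Concentration = 41 mg ÷ 240 mL = 0.1708333 mg/mL
Rate = 15 mg/hr ÷ 0.1708333 mg/mL = 87.80488 mL/hr

87.8 mL/hr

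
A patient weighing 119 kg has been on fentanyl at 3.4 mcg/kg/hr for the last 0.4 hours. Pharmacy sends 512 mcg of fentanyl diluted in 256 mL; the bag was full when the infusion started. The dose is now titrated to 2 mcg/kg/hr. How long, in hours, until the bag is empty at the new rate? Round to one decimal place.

Initial rate:
Dose = 3.4 mcg/kg/hr × 119 kg = 404.6 mcg/hr
Concentration = 512 mcg ÷ 256 mL = 2 mcg/mL
Rate = 404.6 mcg/hr ÷ 2 mcg/mL = 202.3 mL/hr
Volume infused so far = 202.3 mL/hr × 0.4 hr = 80.92 mL
Volume remaining = 256 − 80.92 = 175.08 mL
New rate:
Dose = 2 mcg/kg/hr × 119 kg = 238 mcg/hr
Rate = 238 mcg/hr ÷ 2 mcg/mL = 119 mL/hr
Time remaining = 175.08 mL ÷ 119 mL/hr = 1.471261 hr

1.5 hours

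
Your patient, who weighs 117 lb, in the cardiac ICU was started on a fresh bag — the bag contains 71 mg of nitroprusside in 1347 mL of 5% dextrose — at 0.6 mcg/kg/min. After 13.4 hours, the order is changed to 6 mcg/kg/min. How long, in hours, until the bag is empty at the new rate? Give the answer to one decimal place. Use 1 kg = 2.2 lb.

Initial rate:
Weight = 117 lb ÷ 2.2 lb/kg = 53.18182 kg
Dose = 0.6 mcg/kg/min × 53.18182 kg = 31.90909 mcg/min
31.90909 mcg/min × 60 min/hr = 1914.545 mcg/hr
Concentration = 71 mg ÷ 1347 mL = 0.05270973 mg/mL = 52.70973 mcg/mL
Rate = 1914.545 mcg/hr ÷ 52.70973 mcg/mL = 36.32243 mL/hr
Volume infused so far = 36.32243 mL/hr × 13.4 hr = 486.7206 mL
Volume remaining = 1347 − 486.7206 = 860.2794 mL
New rate:
Dose = 6 mcg/kg/min × 53.18182 kg = 319.0909 mcg/min
319.0909 mcg/min × 60 min/hr = 19145.45 mcg/hr
Rate = 19145.45 mcg/hr ÷ 52.70973 mcg/mL = 363.2243 mL/hr
Time remaining = 860.2794 mL ÷ 363.2243 mL/hr = 2.368452 hr

2.4 hours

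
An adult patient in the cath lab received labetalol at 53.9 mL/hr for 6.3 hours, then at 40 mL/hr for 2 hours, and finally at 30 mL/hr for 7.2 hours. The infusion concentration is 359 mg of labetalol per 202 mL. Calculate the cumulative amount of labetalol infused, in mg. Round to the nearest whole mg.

1130 mg

Concentration = 359 mg ÷ 202 mL = 1.777228 mg/mL
Stage 1: 53.9 mL/hr × 6.3 hr = 339.57 mL → 339.57 mL × 1.777228 mg/mL = 603.4932 mg
Stage 2: 40 mL/hr × 2 hr = 80 mL → 80 mL × 1.777228 mg/mL = 142.1782 mg
Stage 3: 30 mL/hr × 7.2 hr = 216 mL → 216 mL × 1.777228 mg/mL = 383.8812 mg
Total = 603.4932 + 142.1782 + 383.8812 = 1129.553 mg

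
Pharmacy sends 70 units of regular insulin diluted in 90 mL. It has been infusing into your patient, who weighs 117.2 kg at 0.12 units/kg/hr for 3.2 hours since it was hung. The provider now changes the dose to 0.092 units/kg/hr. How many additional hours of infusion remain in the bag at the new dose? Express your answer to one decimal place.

Initial rate:
Dose = 0.12 units/kg/hr × 117.2 kg = 14.064 units/hr
Concentration = 70 units ÷ 90 mL = 0.7777778 units/mL
Rate = 14.064 units/hr ÷ 0.7777778 units/mL = 18.08229 mL/hr
Volume infused so far = 18.08229 mL/hr × 3.2 hr = 57.86331 mL
Volume remaining = 90 − 57.86331 = 32.13669 mL
New rate:
Dose = 0.092 units/kg/hr × 117.2 kg = 10.7824 units/hr
Rate = 10.7824 units/hr ÷ 0.7777778 units/mL = 13.86309 mL/hr
Time remaining = 32.13669 mL ÷ 13.86309 mL/hr = 2.318148 hr

2.3 hours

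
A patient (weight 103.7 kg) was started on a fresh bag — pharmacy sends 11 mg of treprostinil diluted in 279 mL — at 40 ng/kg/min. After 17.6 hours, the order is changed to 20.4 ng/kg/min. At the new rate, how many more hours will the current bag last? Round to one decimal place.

Initial rate:
Dose = 40 ng/kg/min × 103.7 kg = 4148 ng/min
4148 ng/min × 60 min/hr = 248880 ng/hr
Concentration = 11 mg ÷ 279 mL = 0.03942652 mg/mL = 39426.52 ng/mL
Rate = 248880 ng/hr ÷ 39426.52 ng/mL = 6.312502 mL/hr
Volume infused so far = 6.312502 mL/hr × 17.6 hr = 111.1 mL
Volume remaining = 279 − 111.1 = 167.9 mL
New rate:
Dose = 20.4 ng/kg/min × 103.7 kg = 2115.48 ng/min
2115.48 ng/min × 60 min/hr = 126928.8 ng/hr
Rate = 126928.8 ng/hr ÷ 39426.52 ng/mL = 3.219376 mL/hr
Time remaining = 167.9 mL ÷ 3.219376 mL/hr = 52.15296 hr

52.2 hours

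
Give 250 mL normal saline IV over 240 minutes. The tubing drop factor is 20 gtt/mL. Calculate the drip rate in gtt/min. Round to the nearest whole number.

250 mL ÷ (240 min) = 1.041667 mL/min
1.041667 mL/min × 20 gtt/mL = 20.83333 gtt/min

21 gtt/min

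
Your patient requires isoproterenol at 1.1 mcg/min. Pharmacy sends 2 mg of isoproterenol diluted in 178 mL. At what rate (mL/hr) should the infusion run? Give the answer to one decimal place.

5.9 mL/hr

1.1 mcg/min × 60 min/hr = 66 mcg/hr
Concentration = 2 mg ÷ 178 mL = 0.01123596 mg/mL = 11.23596 mcg/mL
Rate = 66 mcg/hr ÷ 11.23596 mcg/mL = 5.874 mL/hr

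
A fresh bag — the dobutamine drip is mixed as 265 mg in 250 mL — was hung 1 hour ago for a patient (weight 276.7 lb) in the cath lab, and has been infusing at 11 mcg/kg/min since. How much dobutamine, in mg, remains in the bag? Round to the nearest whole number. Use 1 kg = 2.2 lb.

182 mg

Weight = 276.7 lb ÷ 2.2 lb/kg = 125.7727 kg
Dose = 11 mcg/kg/min × 125.7727 kg = 1383.5 mcg/min
1383.5 mcg/min × 60 min/hr = 83010 mcg/hr
Concentration = 265 mg ÷ 250 mL = 1.06 mg/mL = 1060 mcg/mL
Rate = 83010 mcg/hr ÷ 1060 mcg/mL = 78.31132 mL/hr
Volume infused = 78.31132 mL/hr × 1 hr = 78.31132 mL
Volume remaining = 250 − 78.31132 = 171.6887 mL
Drug remaining = 171.6887 mL × 1060 mcg/mL = 181990 mcg = 181.99 mg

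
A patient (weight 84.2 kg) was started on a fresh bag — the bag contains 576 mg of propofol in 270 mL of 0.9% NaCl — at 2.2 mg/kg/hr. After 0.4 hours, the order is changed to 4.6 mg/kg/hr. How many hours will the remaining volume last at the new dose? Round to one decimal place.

1.3 hours

Initial rate:
Dose = 2.2 mg/kg/hr × 84.2 kg = 185.24 mg/hr
Concentration = 576 mg ÷ 270 mL = 2.133333 mg/mL
Rate = 185.24 mg/hr ÷ 2.133333 mg/mL = 86.83125 mL/hr
Volume infused so far = 86.83125 mL/hr × 0.4 hr = 34.7325 mL
Volume remaining = 270 − 34.7325 = 235.2675 mL
New rate:
Dose = 4.6 mg/kg/hr × 84.2 kg = 387.32 mg/hr
Rate = 387.32 mg/hr ÷ 2.133333 mg/mL = 181.5563 mL/hr
Time remaining = 235.2675 mL ÷ 181.5563 mL/hr = 1.295838 hr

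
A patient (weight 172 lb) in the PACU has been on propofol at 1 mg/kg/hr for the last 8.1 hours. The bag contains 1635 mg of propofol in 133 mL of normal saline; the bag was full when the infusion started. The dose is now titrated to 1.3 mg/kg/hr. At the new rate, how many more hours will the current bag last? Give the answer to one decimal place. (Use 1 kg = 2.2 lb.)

9.9 hours

Initial rate:
Weight = 172 lb ÷ 2.2 lb/kg = 78.18182 kg
Dose = 1 mg/kg/hr × 78.18182 kg = 78.18182 mg/hr
Concentration = 1635 mg ÷ 133 mL = 12.29323 mg/mL
Rate = 78.18182 mg/hr ÷ 12.29323 mg/mL = 6.359744 mL/hr
Volume infused so far = 6.359744 mL/hr × 8.1 hr = 51.51393 mL
Volume remaining = 133 − 51.51393 = 81.48607 mL
New rate:
Dose = 1.3 mg/kg/hr × 78.18182 kg = 101.6364 mg/hr
Rate = 101.6364 mg/hr ÷ 12.29323 mg/mL = 8.267668 mL/hr
Time remaining = 81.48607 mL ÷ 8.267668 mL/hr = 9.855993 hr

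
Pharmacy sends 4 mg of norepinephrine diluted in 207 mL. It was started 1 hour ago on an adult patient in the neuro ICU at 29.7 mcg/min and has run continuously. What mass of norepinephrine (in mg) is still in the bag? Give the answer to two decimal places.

2.22 mg

29.7 mcg/min × 60 min/hr = 1782 mcg/hr
Concentration = 4 mg ÷ 207 mL = 0.01932367 mg/mL = 19.32367 mcg/mL
Rate = 1782 mcg/hr ÷ 19.32367 mcg/mL = 92.2185 mL/hr
Volume infused = 92.2185 mL/hr × 1 hr = 92.2185 mL
Volume remaining = 207 − 92.2185 = 114.7815 mL
Drug remaining = 114.7815 mL × 19.32367 mcg/mL = 2218 mcg = 2.218 mg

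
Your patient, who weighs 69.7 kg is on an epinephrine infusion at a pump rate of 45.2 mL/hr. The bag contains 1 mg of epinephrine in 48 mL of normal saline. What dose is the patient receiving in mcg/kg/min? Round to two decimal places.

Concentration = 1 mg ÷ 48 mL = 0.02083333 mg/mL = 20.83333 mcg/mL
Drug rate = 45.2 mL/hr × 20.83333 mcg/mL = 941.6667 mcg/hr
941.6667 mcg/hr ÷ 60 min/hr = 15.69444 mcg/min
15.69444 mcg/min ÷ 69.7 kg = 0.2251714 mcg/kg/min

0.23 mcg/kg/min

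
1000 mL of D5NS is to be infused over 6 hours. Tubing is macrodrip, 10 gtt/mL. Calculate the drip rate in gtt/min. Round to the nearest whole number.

28 gtt/min

1000 mL ÷ (6 hr × 60 = 360 min) = 2.777778 mL/min
2.777778 mL/min × 10 gtt/mL = 27.77778 gtt/min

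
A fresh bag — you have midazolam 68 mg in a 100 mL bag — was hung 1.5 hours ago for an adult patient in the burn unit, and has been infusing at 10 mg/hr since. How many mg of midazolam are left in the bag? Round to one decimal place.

53.0 mg

Concentration = 68 mg ÷ 100 mL = 0.68 mg/mL
Rate = 10 mg/hr ÷ 0.68 mg/mL = 14.70588 mL/hr
Volume infused = 14.70588 mL/hr × 1.5 hr = 22.05882 mL
Volume remaining = 100 − 22.05882 = 77.94118 mL
Drug remaining = 77.94118 mL × 0.68 mg/mL = 53 mg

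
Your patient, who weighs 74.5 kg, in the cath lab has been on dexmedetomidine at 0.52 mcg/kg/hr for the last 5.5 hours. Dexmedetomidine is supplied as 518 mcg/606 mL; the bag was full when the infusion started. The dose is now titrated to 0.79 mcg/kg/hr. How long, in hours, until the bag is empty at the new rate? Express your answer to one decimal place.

Initial rate:
Dose = 0.52 mcg/kg/hr × 74.5 kg = 38.74 mcg/hr
Concentration = 518 mcg ÷ 606 mL = 0.8547855 mcg/mL
Rate = 38.74 mcg/hr ÷ 0.8547855 mcg/mL = 45.32131 mL/hr
Volume infused so far = 45.32131 mL/hr × 5.5 hr = 249.2672 mL
Volume remaining = 606 − 249.2672 = 356.7328 mL
New rate:
Dose = 0.79 mcg/kg/hr × 74.5 kg = 58.855 mcg/hr
Rate = 58.855 mcg/hr ÷ 0.8547855 mcg/mL = 68.85353 mL/hr
Time remaining = 356.7328 mL ÷ 68.85353 mL/hr = 5.181038 hr

5.2 hours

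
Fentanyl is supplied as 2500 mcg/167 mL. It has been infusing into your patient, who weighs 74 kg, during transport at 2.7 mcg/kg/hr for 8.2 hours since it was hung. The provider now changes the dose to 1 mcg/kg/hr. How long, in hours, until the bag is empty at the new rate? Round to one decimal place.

11.6 hours

Initial rate:
Dose = 2.7 mcg/kg/hr × 74 kg = 199.8 mcg/hr
Concentration = 2500 mcg ÷ 167 mL = 14.97006 mcg/mL
Rate = 199.8 mcg/hr ÷ 14.97006 mcg/mL = 13.34664 mL/hr
Volume infused so far = 13.34664 mL/hr × 8.2 hr = 109.4424 mL
Volume remaining = 167 − 109.4424 = 57.55755 mL
New rate:
Dose = 1 mcg/kg/hr × 74 kg = 74 mcg/hr
Rate = 74 mcg/hr ÷ 14.97006 mcg/mL = 4.9432 mL/hr
Time remaining = 57.55755 mL ÷ 4.9432 mL/hr = 11.64378 hr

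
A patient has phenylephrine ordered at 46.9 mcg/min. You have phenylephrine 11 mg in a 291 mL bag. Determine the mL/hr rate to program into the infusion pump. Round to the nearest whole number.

46.9 mcg/min × 60 min/hr = 2814 mcg/hr
Concentration = 11 mg ÷ 291 mL = 0.03780069 mg/mL = 37.80069 mcg/mL
Rate = 2814 mcg/hr ÷ 37.80069 mcg/mL = 74.44309 mL/hr

74 mL/hr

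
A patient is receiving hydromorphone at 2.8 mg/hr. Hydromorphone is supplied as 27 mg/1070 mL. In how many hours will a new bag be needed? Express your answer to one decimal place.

Concentration = 27 mg ÷ 1070 mL = 0.02523364 mg/mL
Rate = 2.8 mg/hr ÷ 0.02523364 mg/mL = 110.963 mL/hr
Duration = 1070 mL ÷ 110.963 mL/hr = 9.642857 hr

9.6 hours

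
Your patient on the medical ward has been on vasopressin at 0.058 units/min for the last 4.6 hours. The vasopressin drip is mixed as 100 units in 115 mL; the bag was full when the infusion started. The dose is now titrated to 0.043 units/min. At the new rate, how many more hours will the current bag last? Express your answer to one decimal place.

32.6 hours

Initial rate:
0.058 units/min × 60 min/hr = 3.48 units/hr
Concentration = 100 units ÷ 115 mL = 0.8695652 units/mL
Rate = 3.48 units/hr ÷ 0.8695652 units/mL = 4.002 mL/hr
Volume infused so far = 4.002 mL/hr × 4.6 hr = 18.4092 mL
Volume remaining = 115 − 18.4092 = 96.5908 mL
New rate:
0.043 units/min × 60 min/hr = 2.58 units/hr
Rate = 2.58 units/hr ÷ 0.8695652 units/mL = 2.967 mL/hr
Time remaining = 96.5908 mL ÷ 2.967 mL/hr = 32.55504 hr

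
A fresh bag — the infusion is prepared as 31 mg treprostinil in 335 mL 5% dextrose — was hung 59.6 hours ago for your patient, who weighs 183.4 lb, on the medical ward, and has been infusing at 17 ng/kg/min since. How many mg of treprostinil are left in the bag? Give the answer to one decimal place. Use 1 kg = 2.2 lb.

Weight = 183.4 lb ÷ 2.2 lb/kg = 83.36364 kg
Dose = 17 ng/kg/min × 83.36364 kg = 1417.182 ng/min
1417.182 ng/min × 60 min/hr = 85030.91 ng/hr
Concentration = 31 mg ÷ 335 mL = 0.09253731 mg/mL = 92537.31 ng/mL
Rate = 85030.91 ng/hr ÷ 92537.31 ng/mL = 0.9188824 mL/hr
Volume infused = 0.9188824 mL/hr × 59.6 hr = 54.76539 mL
Volume remaining = 335 − 54.76539 = 280.2346 mL
Drug remaining = 280.2346 mL × 92537.31 ng/mL = 25932158 ng = 25.93216 mg

25.9 mg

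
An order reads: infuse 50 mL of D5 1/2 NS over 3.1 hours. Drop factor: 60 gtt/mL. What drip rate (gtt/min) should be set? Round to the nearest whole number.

16 gtt/min

50 mL ÷ (3.1 hr × 60 = 186 min) = 0.2688172 mL/min
0.2688172 mL/min × 60 gtt/mL = 16.12903 gtt/min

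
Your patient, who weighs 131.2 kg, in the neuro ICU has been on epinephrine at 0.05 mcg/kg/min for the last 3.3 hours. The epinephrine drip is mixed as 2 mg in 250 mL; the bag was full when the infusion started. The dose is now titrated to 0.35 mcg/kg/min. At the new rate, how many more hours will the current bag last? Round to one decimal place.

Initial rate:
Dose = 0.05 mcg/kg/min × 131.2 kg = 6.56 mcg/min
6.56 mcg/min × 60 min/hr = 393.6 mcg/hr
Concentration = 2 mg ÷ 250 mL = 0.008 mg/mL = 8 mcg/mL
Rate = 393.6 mcg/hr ÷ 8 mcg/mL = 49.2 mL/hr
Volume infused so far = 49.2 mL/hr × 3.3 hr = 162.36 mL
Volume remaining = 250 − 162.36 = 87.64 mL
New rate:
Dose = 0.35 mcg/kg/min × 131.2 kg = 45.92 mcg/min
45.92 mcg/min × 60 min/hr = 2755.2 mcg/hr
Rate = 2755.2 mcg/hr ÷ 8 mcg/mL = 344.4 mL/hr
Time remaining = 87.64 mL ÷ 344.4 mL/hr = 0.2544715 hr

0.3 hours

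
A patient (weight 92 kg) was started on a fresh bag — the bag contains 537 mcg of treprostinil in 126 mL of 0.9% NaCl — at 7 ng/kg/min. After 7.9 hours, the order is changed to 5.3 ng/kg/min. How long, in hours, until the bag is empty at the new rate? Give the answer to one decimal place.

Initial rate:
Dose = 7 ng/kg/min × 92 kg = 644 ng/min
644 ng/min × 60 min/hr = 38640 ng/hr
Concentration = 537 mcg ÷ 126 mL = 4.261905 mcg/mL = 4261.905 ng/mL
Rate = 38640 ng/hr ÷ 4261.905 ng/mL = 9.066369 mL/hr
Volume infused so far = 9.066369 mL/hr × 7.9 hr = 71.62431 mL
Volume remaining = 126 − 71.62431 = 54.37569 mL
New rate:
Dose = 5.3 ng/kg/min × 92 kg = 487.6 ng/min
487.6 ng/min × 60 min/hr = 29256 ng/hr
Rate = 29256 ng/hr ÷ 4261.905 ng/mL = 6.864536 mL/hr
Time remaining = 54.37569 mL ÷ 6.864536 mL/hr = 7.921247 hr

7.9 hours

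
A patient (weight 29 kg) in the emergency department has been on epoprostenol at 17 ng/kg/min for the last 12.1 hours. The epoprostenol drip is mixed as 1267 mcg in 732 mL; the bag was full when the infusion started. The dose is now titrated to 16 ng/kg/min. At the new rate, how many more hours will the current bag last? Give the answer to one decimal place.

32.7 hours

Initial rate:
Dose = 17 ng/kg/min × 29 kg = 493 ng/min
493 ng/min × 60 min/hr = 29580 ng/hr
Concentration = 1267 mcg ÷ 732 mL = 1.730874 mcg/mL = 1730.874 ng/mL
Rate = 29580 ng/hr ÷ 1730.874 ng/mL = 17.08963 mL/hr
Volume infused so far = 17.08963 mL/hr × 12.1 hr = 206.7845 mL
Volume remaining = 732 − 206.7845 = 525.2155 mL
New rate:
Dose = 16 ng/kg/min × 29 kg = 464 ng/min
464 ng/min × 60 min/hr = 27840 ng/hr
Rate = 27840 ng/hr ÷ 1730.874 ng/mL = 16.08436 mL/hr
Time remaining = 525.2155 mL ÷ 16.08436 mL/hr = 32.65381 hr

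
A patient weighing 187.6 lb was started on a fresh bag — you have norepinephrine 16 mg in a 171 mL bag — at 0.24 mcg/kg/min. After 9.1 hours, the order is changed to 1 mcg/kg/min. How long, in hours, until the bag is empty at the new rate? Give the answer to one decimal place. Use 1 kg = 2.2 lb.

0.9 hours

Initial rate:
Weight = 187.6 lb ÷ 2.2 lb/kg = 85.27273 kg
Dose = 0.24 mcg/kg/min × 85.27273 kg = 20.46545 mcg/min
20.46545 mcg/min × 60 min/hr = 1227.927 mcg/hr
Concentration = 16 mg ÷ 171 mL = 0.09356725 mg/mL = 93.56725 mcg/mL
Rate = 1227.927 mcg/hr ÷ 93.56725 mcg/mL = 13.12347 mL/hr
Volume infused so far = 13.12347 mL/hr × 9.1 hr = 119.4236 mL
Volume remaining = 171 − 119.4236 = 51.5764 mL
New rate:
Dose = 1 mcg/kg/min × 85.27273 kg = 85.27273 mcg/min
85.27273 mcg/min × 60 min/hr = 5116.364 mcg/hr
Rate = 5116.364 mcg/hr ÷ 93.56725 mcg/mL = 54.68114 mL/hr
Time remaining = 51.5764 mL ÷ 54.68114 mL/hr = 0.943221 hr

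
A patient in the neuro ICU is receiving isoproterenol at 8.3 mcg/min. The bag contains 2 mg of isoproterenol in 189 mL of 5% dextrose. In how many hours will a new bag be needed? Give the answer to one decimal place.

4.0 hours

8.3 mcg/min × 60 min/hr = 498 mcg/hr
Concentration = 2 mg ÷ 189 mL = 0.01058201 mg/mL = 10.58201 mcg/mL
Rate = 498 mcg/hr ÷ 10.58201 mcg/mL = 47.061 mL/hr
Duration = 189 mL ÷ 47.061 mL/hr = 4.016064 hr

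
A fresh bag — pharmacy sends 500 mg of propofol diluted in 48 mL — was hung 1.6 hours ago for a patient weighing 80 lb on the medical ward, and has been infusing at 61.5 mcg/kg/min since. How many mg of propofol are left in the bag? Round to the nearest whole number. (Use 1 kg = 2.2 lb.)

Weight = 80 lb ÷ 2.2 lb/kg = 36.36364 kg
Dose = 61.5 mcg/kg/min × 36.36364 kg = 2236.364 mcg/min
2236.364 mcg/min × 60 min/hr = 134181.8 mcg/hr
Concentration = 500 mg ÷ 48 mL = 10.41667 mg/mL = 10416.67 mcg/mL
Rate = 134181.8 mcg/hr ÷ 10416.67 mcg/mL = 12.88145 mL/hr
Volume infused = 12.88145 mL/hr × 1.6 hr = 20.61033 mL
Volume remaining = 48 − 20.61033 = 27.38967 mL
Drug remaining = 27.38967 mL × 10416.67 mcg/mL = 285309.1 mcg = 285.3091 mg

285 mg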